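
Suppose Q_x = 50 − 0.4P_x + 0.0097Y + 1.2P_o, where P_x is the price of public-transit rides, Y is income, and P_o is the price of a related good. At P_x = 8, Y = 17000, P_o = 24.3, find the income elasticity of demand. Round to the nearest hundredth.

Substituting, Q_x = 50 − 0.4(8) + 0.0097(17000) + 1.2(24.3) = 50 − 3.2 + 164.9 + 29.16 = 240.86.
∂Q_x/∂Y = +0.0097, so E_I = 0.0097·(17000/240.86) ≈ 0.68.
E_I ∈ (0,1): normal good (necessity).

0.68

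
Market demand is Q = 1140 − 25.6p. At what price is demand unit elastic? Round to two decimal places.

For linear demand Q = a − bp, E = −bp/(a − bp). |E| = 1 ⇒ bp = a − bp ⇒ p = a/(2b).
p = 1140/(2·25.6) ≈ 22.27.

22.27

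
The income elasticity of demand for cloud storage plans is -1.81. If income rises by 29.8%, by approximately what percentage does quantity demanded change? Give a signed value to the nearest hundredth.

%ΔQ ≈ E × %ΔI = (-1.81) × (29.8%) ≈ -53.94%.

-53.94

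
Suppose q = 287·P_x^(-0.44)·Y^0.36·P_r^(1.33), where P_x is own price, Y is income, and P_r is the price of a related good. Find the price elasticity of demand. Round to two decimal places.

-0.44

For a Cobb–Douglas (constant-elasticity) form q = A·P_x^α·…, the elasticity with respect to P_x equals the exponent α at every point.
Here the exponent on P_x is -0.44, so the price elasticity of demand is -0.44.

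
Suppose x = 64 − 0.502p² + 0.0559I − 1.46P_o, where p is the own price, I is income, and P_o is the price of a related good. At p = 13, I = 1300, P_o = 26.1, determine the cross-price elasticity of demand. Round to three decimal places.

Evaluating quantity at (p, I, P_o) gives x = 64 − 0.502(13)² + 0.0559(1300) − 1.46(26.1) = 64 − 84.838 + 72.67 − 38.106 = 13.726.
∂x/∂P_o = −1.46, so E_xy = -1.46·(26.1/13.726) ≈ -2.776.
E_xy < 0: the goods are complements.

-2.776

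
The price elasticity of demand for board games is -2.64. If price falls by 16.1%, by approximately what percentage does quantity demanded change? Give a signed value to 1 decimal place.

%ΔQ ≈ E × %ΔP = (-2.64) × (-16.1%) ≈ 42.5%.

42.5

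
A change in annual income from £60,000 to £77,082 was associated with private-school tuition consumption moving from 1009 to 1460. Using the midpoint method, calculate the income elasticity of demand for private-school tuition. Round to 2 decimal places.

%ΔQ = (1460 − 1009)/[(1009+1460)/2] = 451/1234.5 ≈ 0.3653.
%ΔI = (77,082 − 60,000)/[(60,000+77,082)/2] = 17082/68541 ≈ 0.2492.
E_I = %ΔQ/%ΔI ≈ 1.47.
E_I > 1: normal good (luxury).

1.47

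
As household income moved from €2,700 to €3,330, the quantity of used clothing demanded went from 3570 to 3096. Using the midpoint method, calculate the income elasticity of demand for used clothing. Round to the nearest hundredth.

-0.68

%ΔQ = (3096 − 3570)/[(3570+3096)/2] = -474/3333 ≈ -0.1422.
%ΔY = (3,330 − 2,700)/[(2,700+3,330)/2] = 630/3015 ≈ 0.2090.
E_I = %ΔQ/%ΔY ≈ -0.68.
E_I < 0: inferior good.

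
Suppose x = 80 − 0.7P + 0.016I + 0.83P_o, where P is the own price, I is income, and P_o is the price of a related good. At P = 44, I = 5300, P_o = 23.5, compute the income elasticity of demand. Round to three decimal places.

At the given point, x = 80 − 0.7(44) + 0.016(5300) + 0.83(23.5) = 80 − 30.8 + 84.8 + 19.505 = 153.505.
∂x/∂I = +0.016, so E_I = 0.016·(5300/153.505) ≈ 0.552.
E_I ∈ (0,1): normal good (necessity).

0.552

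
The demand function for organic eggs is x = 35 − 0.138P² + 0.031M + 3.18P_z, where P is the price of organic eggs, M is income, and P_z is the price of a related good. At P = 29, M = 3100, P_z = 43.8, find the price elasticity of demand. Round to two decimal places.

-1.50

First evaluate x: 35 − 0.138(29)² + 0.031(3100) + 3.18(43.8) = 35 − 116.058 + 96.1 + 139.284 = 154.326.
∂x/∂P = −2·0.138·P = -8.004, so E_p = -8.004·(29/154.326) ≈ -1.50.
|E_p| > 1: demand is elastic.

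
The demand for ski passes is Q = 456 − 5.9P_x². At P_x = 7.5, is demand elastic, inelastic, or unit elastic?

elastic

At P_x = 7.5, Q = 124.125.
dQ/dP_x = −2·5.9·P_x = −88.5.
Point elasticity E = (dQ/dP_x)·(P_x/Q) = -88.5 × 7.5/124.125 ≈ -5.347.
|E| ≈ 5.347 > 1, so demand is elastic.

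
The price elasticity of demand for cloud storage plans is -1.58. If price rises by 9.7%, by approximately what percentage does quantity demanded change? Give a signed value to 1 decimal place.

%ΔQ ≈ E × %ΔP = (-1.58) × (9.7%) ≈ -15.3%.

-15.3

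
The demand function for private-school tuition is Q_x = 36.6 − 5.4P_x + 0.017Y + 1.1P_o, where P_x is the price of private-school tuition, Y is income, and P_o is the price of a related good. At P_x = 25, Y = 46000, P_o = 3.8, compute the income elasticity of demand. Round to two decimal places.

Evaluating quantity at (P_x, Y, P_o) gives Q_x = 36.6 − 5.4(25) + 0.017(46000) + 1.1(3.8) = 36.6 − 135 + 782 + 4.18 = 687.78.
∂Q_x/∂Y = +0.017, so E_I = 0.017·(46000/687.78) ≈ 1.14.
E_I > 1: normal good (luxury).

1.14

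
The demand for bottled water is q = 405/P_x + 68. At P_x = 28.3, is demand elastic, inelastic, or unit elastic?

At P_x = 28.3, q = 82.311.
dq/dP_x = −405/P_x² = −0.5057.
Point elasticity E = (dq/dP_x)·(P_x/q) = -0.5057 × 28.3/82.311 ≈ -0.174.
|E| ≈ 0.174 < 1, so demand is inelastic.

inelastic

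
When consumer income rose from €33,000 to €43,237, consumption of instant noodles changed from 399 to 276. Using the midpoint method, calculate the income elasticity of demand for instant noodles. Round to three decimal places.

%ΔQ = (276 − 399)/[(399+276)/2] = -123/337.5 ≈ -0.3644.
%ΔI = (43,237 − 33,000)/[(33,000+43,237)/2] = 10237/38118.5 ≈ 0.2686.
E_I = %ΔQ/%ΔI ≈ -1.357.
E_I < 0: inferior good.

-1.357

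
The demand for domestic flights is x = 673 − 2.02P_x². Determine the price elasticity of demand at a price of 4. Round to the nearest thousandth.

-0.101

At P_x = 4, x = 640.68.
dx/dP_x = −2·2.02·P_x = −16.16.
Point elasticity E = (dx/dP_x)·(P_x/x) = -16.16 × 4/640.68 ≈ -0.101.
|E| < 1, so demand is inelastic at this price.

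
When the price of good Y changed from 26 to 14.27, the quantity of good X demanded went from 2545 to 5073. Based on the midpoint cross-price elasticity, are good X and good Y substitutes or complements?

%ΔQ_x = (5073 − 2545)/[(2545+5073)/2] = 2528/3809 ≈ 0.6637.
%ΔP_y = (14.27 − 26)/[(26+14.27)/2] ≈ -0.5826.
E_xy = 0.6637/-0.5826 ≈ -1.139.
E_xy < 0, so the goods are complements.

complements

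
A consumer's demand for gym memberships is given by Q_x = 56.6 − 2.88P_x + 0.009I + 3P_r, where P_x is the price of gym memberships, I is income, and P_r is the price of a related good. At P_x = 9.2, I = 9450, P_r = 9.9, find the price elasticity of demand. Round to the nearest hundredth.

-0.18

At the given point, Q_x = 56.6 − 2.88(9.2) + 0.009(9450) + 3(9.9) = 56.6 − 26.496 + 85.05 + 29.7 = 144.854.
∂Q_x/∂P_x = −2.88, so E_p = (−2.88)·(9.2/144.854) ≈ -0.18.
|E_p| < 1: demand is inelastic.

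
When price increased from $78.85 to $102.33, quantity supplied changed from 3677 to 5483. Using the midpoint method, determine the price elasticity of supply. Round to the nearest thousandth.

%ΔQ = (5483 − 3677)/[(3677 + 5483)/2] = 1806/4580 ≈ 0.3943.
%Δp = (102.33 − 78.85)/[(78.85 + 102.33)/2] = 23.48/90.59 ≈ 0.2592.
Arc elasticity E = %ΔQ/%Δp ≈ 0.3943/0.2592 ≈ 1.521.
|E| > 1: supply is elastic over this range.

1.521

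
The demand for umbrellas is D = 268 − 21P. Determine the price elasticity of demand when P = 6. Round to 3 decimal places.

At P = 6, D = 142.
dD/dP = −21.
Point elasticity E = (dD/dP)·(P/D) = -21 × 6/142 ≈ -0.887.
|E| < 1, so demand is inelastic at this price.

-0.887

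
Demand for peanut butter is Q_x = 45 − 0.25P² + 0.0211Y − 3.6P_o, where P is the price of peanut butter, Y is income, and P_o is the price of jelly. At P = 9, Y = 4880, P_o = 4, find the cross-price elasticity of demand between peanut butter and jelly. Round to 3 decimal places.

Q_x = 45 − 0.25(9)² + 0.0211(4880) − 3.6(4) = 45 − 20.25 + 102.968 − 14.4 = 113.318.
∂Q_x/∂P_o = −3.6, so E_xy = -3.6·(4/113.318) ≈ -0.127.
E_xy < 0: the goods are complements.

-0.127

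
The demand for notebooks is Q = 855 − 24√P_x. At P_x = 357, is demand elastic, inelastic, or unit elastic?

inelastic

At P_x = 357, Q = 401.5334.
dQ/dP_x = −24/(2√P_x) = −24/(2·18.8944).
Point elasticity E = (dQ/dP_x)·(P_x/Q) = -0.6351 × 357/401.5334 ≈ -0.565.
|E| ≈ 0.565 < 1, so demand is inelastic.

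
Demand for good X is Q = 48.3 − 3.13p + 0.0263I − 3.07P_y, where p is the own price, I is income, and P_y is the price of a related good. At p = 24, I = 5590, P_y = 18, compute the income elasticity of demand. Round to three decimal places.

Substituting, Q = 48.3 − 3.13(24) + 0.0263(5590) − 3.07(18) = 48.3 − 75.12 + 147.017 − 55.26 = 64.937.
∂Q/∂I = +0.0263, so E_I = 0.0263·(5590/64.937) ≈ 2.264.
E_I > 1: normal good (luxury).

2.264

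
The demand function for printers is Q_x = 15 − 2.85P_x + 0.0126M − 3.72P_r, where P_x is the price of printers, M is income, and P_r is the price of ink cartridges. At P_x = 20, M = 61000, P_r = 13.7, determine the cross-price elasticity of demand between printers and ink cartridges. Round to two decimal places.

Q_x = 15 − 2.85(20) + 0.0126(61000) − 3.72(13.7) = 15 − 57 + 768.6 − 50.964 = 675.636.
∂Q_x/∂P_r = −3.72, so E_xy = -3.72·(13.7/675.636) ≈ -0.08.
E_xy < 0: the goods are complements.

-0.08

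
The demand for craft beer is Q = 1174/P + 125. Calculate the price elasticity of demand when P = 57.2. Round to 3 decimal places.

At P = 57.2, Q = 145.5245.
dQ/dP = −1174/P² = −0.3588.
Point elasticity E = (dQ/dP)·(P/Q) = -0.3588 × 57.2/145.5245 ≈ -0.141.
|E| < 1, so demand is inelastic at this price.

-0.141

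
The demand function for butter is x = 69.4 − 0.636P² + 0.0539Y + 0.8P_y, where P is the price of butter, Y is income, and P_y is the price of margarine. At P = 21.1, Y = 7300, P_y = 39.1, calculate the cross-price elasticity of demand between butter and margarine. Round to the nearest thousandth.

0.148

Substituting, x = 69.4 − 0.636(21.1)² + 0.0539(7300) + 0.8(39.1) = 69.4 − 283.1536 + 393.47 + 31.28 = 210.9964.
∂x/∂P_y = +0.8, so E_xy = 0.8·(39.1/210.9964) ≈ 0.148.
E_xy > 0: the goods are substitutes.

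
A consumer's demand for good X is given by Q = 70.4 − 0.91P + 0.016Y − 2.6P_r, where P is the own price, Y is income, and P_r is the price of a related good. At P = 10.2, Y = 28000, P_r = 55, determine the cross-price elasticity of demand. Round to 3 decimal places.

Substituting, Q = 70.4 − 0.91(10.2) + 0.016(28000) − 2.6(55) = 70.4 − 9.282 + 448 − 143 = 366.118.
∂Q/∂P_r = −2.6, so E_xy = -2.6·(55/366.118) ≈ -0.391.
E_xy < 0: the goods are complements.

-0.391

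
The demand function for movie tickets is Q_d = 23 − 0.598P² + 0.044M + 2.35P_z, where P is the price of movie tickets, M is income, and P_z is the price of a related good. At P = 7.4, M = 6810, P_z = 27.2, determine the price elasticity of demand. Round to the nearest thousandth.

Q_d = 23 − 0.598(7.4)² + 0.044(6810) + 2.35(27.2) = 23 − 32.7465 + 299.64 + 63.92 = 353.8135.
∂Q_d/∂P = −2·0.598·P = -8.8504, so E_p = -8.8504·(7.4/353.8135) ≈ -0.185.
|E_p| < 1: demand is inelastic.

-0.185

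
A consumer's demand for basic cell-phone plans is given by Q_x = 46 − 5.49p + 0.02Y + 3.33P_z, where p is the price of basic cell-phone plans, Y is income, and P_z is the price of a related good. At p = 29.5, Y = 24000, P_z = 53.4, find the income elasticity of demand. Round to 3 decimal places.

0.886

At the given point, Q_x = 46 − 5.49(29.5) + 0.02(24000) + 3.33(53.4) = 46 − 161.955 + 480 + 177.822 = 541.867.
∂Q_x/∂Y = +0.02, so E_I = 0.02·(24000/541.867) ≈ 0.886.
E_I ∈ (0,1): normal good (necessity).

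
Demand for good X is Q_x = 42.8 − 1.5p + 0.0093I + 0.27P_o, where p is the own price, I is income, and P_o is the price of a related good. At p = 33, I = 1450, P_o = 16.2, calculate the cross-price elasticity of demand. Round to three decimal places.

Substituting, Q_x = 42.8 − 1.5(33) + 0.0093(1450) + 0.27(16.2) = 42.8 − 49.5 + 13.485 + 4.374 = 11.159.
∂Q_x/∂P_o = +0.27, so E_xy = 0.27·(16.2/11.159) ≈ 0.392.
E_xy > 0: the goods are substitutes.

0.392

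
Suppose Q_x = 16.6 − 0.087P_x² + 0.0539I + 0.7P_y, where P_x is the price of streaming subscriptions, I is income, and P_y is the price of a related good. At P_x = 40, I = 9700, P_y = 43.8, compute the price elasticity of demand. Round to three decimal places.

-0.646

Evaluating quantity at (P_x, I, P_y) gives Q_x = 16.6 − 0.087(40)² + 0.0539(9700) + 0.7(43.8) = 16.6 − 139.2 + 522.83 + 30.66 = 430.89.
∂Q_x/∂P_x = −2·0.087·P_x = -6.96, so E_p = -6.96·(40/430.89) ≈ -0.646.
|E_p| < 1: demand is inelastic.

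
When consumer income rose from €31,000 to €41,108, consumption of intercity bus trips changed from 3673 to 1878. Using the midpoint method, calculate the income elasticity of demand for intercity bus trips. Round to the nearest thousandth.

-2.307

%ΔQ = (1878 − 3673)/[(3673+1878)/2] = -1795/2775.5 ≈ -0.6467.
%ΔI = (41,108 − 31,000)/[(31,000+41,108)/2] = 10108/36054 ≈ 0.2804.
E_I = %ΔQ/%ΔI ≈ -2.307.
E_I < 0: inferior good.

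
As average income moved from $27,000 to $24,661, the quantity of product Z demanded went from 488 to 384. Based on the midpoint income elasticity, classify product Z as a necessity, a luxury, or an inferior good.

%ΔQ = (384 − 488)/[(488+384)/2] = -104/436 ≈ -0.2385.
%ΔI = (24,661 − 27,000)/[(27,000+24,661)/2] = -2339/25830.5 ≈ -0.0906.
E_I = %ΔQ/%ΔI ≈ 2.634.
E_I > 1: normal good (luxury).

luxury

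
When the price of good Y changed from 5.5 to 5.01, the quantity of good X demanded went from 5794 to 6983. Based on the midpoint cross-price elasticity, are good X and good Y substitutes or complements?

%ΔQ_x = (6983 − 5794)/[(5794+6983)/2] = 1189/6388.5 ≈ 0.1861.
%ΔP_y = (5.01 − 5.5)/[(5.5+5.01)/2] ≈ -0.0932.
E_xy = 0.1861/-0.0932 ≈ -1.996.
E_xy < 0, so the goods are complements.

complements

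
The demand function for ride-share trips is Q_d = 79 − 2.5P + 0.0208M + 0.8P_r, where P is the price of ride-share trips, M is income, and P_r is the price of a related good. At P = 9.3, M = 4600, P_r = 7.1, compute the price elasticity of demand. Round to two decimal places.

At the given point, Q_d = 79 − 2.5(9.3) + 0.0208(4600) + 0.8(7.1) = 79 − 23.25 + 95.68 + 5.68 = 157.11.
∂Q_d/∂P = −2.5, so E_p = (−2.5)·(9.3/157.11) ≈ -0.15.
|E_p| < 1: demand is inelastic.

-0.15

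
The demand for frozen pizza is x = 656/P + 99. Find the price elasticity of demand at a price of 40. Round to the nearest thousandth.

-0.142

At P = 40, x = 115.4.
dx/dP = −656/P² = −0.41.
Point elasticity E = (dx/dP)·(P/x) = -0.41 × 40/115.4 ≈ -0.142.
|E| < 1, so demand is inelastic at this price.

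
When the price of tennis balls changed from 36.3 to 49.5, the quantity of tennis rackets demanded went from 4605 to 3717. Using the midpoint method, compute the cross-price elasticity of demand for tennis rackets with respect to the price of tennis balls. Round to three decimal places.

-0.694

%ΔQ_x = (3717 − 4605)/[(4605+3717)/2] = -888/4161 ≈ -0.2134.
%ΔP_y = (49.5 − 36.3)/[(36.3+49.5)/2] ≈ 0.3077.
E_xy = -0.2134/0.3077 ≈ -0.694.
E_xy < 0, so tennis rackets and tennis balls are complements.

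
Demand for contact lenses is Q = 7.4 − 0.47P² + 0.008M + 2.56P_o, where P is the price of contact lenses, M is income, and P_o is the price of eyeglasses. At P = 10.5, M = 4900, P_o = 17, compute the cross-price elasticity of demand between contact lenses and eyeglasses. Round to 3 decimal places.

1.136

At the given point, Q = 7.4 − 0.47(10.5)² + 0.008(4900) + 2.56(17) = 7.4 − 51.8175 + 39.2 + 43.52 = 38.3025.
∂Q/∂P_o = +2.56, so E_xy = 2.56·(17/38.3025) ≈ 1.136.
E_xy > 0: the goods are substitutes.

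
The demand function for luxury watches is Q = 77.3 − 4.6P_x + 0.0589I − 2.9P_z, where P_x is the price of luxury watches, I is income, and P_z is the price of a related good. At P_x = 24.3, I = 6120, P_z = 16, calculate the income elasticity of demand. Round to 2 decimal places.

1.29

At the given point, Q = 77.3 − 4.6(24.3) + 0.0589(6120) − 2.9(16) = 77.3 − 111.78 + 360.468 − 46.4 = 279.588.
∂Q/∂I = +0.0589, so E_I = 0.0589·(6120/279.588) ≈ 1.29.
E_I > 1: normal good (luxury).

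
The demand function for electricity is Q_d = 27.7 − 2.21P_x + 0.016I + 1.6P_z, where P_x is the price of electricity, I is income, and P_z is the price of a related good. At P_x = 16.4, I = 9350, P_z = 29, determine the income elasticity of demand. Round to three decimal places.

0.798

Evaluating quantity at (P_x, I, P_z) gives Q_d = 27.7 − 2.21(16.4) + 0.016(9350) + 1.6(29) = 27.7 − 36.244 + 149.6 + 46.4 = 187.456.
∂Q_d/∂I = +0.016, so E_I = 0.016·(9350/187.456) ≈ 0.798.
E_I ∈ (0,1): normal good (necessity).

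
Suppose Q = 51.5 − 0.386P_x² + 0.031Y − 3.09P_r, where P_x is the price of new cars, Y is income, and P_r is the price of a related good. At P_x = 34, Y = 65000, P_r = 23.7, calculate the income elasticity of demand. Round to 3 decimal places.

1.302

Evaluating quantity at (P_x, Y, P_r) gives Q = 51.5 − 0.386(34)² + 0.031(65000) − 3.09(23.7) = 51.5 − 446.216 + 2015 − 73.233 = 1547.051.
∂Q/∂Y = +0.031, so E_I = 0.031·(65000/1547.051) ≈ 1.302.
E_I > 1: normal good (luxury).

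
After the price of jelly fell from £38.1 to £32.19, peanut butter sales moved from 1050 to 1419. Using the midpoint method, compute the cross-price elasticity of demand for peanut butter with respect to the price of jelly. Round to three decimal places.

-1.778

%ΔQ_x = (1419 − 1050)/[(1050+1419)/2] = 369/1234.5 ≈ 0.2989.
%ΔP_y = (32.19 − 38.1)/[(38.1+32.19)/2] ≈ -0.1682.
E_xy = 0.2989/-0.1682 ≈ -1.778.
E_xy < 0, so peanut butter and jelly are complements.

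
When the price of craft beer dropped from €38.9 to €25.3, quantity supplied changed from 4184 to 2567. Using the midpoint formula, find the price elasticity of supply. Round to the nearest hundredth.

%Δq = (2567 − 4184)/[(4184 + 2567)/2] = -1617/3375.5 ≈ -0.4790.
%Δp = (25.3 − 38.9)/[(38.9 + 25.3)/2] = -13.6/32.1 ≈ -0.4237.
Arc elasticity E = %Δq/%Δp ≈ -0.4790/-0.4237 ≈ 1.13.
|E| > 1: supply is elastic over this range.

1.13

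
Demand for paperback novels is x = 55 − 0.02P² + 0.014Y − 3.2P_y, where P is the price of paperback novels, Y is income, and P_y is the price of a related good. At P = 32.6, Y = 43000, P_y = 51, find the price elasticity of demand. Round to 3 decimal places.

-0.090

x = 55 − 0.02(32.6)² + 0.014(43000) − 3.2(51) = 55 − 21.2552 + 602 − 163.2 = 472.5448.
∂x/∂P = −2·0.02·P = -1.304, so E_p = -1.304·(32.6/472.5448) ≈ -0.090.
|E_p| < 1: demand is inelastic.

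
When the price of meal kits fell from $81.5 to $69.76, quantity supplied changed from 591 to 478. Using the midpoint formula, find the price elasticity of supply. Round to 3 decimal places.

%Δq = (478 − 591)/[(591 + 478)/2] = -113/534.5 ≈ -0.2114.
%Δp = (69.76 − 81.5)/[(81.5 + 69.76)/2] = -11.74/75.63 ≈ -0.1552.
Arc elasticity E = %Δq/%Δp ≈ -0.2114/-0.1552 ≈ 1.362.
|E| > 1: supply is elastic over this range.

1.362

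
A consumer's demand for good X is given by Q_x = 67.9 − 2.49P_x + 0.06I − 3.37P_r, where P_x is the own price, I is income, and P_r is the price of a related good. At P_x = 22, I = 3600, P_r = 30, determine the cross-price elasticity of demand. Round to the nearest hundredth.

Q_x = 67.9 − 2.49(22) + 0.06(3600) − 3.37(30) = 67.9 − 54.78 + 216 − 101.1 = 128.02.
∂Q_x/∂P_r = −3.37, so E_xy = -3.37·(30/128.02) ≈ -0.79.
E_xy < 0: the goods are complements.

-0.79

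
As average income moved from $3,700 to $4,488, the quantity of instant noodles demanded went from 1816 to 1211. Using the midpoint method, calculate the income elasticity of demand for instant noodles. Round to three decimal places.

%ΔQ = (1211 − 1816)/[(1816+1211)/2] = -605/1513.5 ≈ -0.3997.
%ΔY = (4,488 − 3,700)/[(3,700+4,488)/2] = 788/4094 ≈ 0.1925.
E_I = %ΔQ/%ΔY ≈ -2.077.
E_I < 0: inferior good.

-2.077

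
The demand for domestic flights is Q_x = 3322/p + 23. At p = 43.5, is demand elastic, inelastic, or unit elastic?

At p = 43.5, Q_x = 99.3678.
dQ_x/dp = −3322/p² = −1.7556.
Point elasticity E = (dQ_x/dp)·(p/Q_x) = -1.7556 × 43.5/99.3678 ≈ -0.769.
|E| ≈ 0.769 < 1, so demand is inelastic.

inelastic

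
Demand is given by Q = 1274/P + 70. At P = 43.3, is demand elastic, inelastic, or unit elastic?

inelastic

At P = 43.3, Q = 99.4226.
dQ/dP = −1274/P² = −0.6795.
Point elasticity E = (dQ/dP)·(P/Q) = -0.6795 × 43.3/99.4226 ≈ -0.296.
|E| ≈ 0.296 < 1, so demand is inelastic.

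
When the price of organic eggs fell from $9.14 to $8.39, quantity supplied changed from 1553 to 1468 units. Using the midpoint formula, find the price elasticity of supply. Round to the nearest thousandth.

0.658

%ΔQ = (1468 − 1553)/[(1553 + 1468)/2] = -85/1510.5 ≈ -0.0563.
%Δp = (8.39 − 9.14)/[(9.14 + 8.39)/2] = -0.75/8.765 ≈ -0.0856.
Arc elasticity E = %ΔQ/%Δp ≈ -0.0563/-0.0856 ≈ 0.658.
|E| < 1: supply is inelastic over this range.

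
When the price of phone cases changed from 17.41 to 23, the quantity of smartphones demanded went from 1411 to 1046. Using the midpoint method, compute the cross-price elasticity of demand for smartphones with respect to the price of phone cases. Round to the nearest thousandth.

%ΔQ_x = (1046 − 1411)/[(1411+1046)/2] = -365/1228.5 ≈ -0.2971.
%ΔP_y = (23 − 17.41)/[(17.41+23)/2] ≈ 0.2767.
E_xy = -0.2971/0.2767 ≈ -1.074.
E_xy < 0, so smartphones and phone cases are complements.

-1.074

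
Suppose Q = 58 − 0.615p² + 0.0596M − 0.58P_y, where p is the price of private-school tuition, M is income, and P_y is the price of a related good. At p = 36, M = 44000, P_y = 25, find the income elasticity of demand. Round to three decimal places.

First evaluate Q: 58 − 0.615(36)² + 0.0596(44000) − 0.58(25) = 58 − 797.04 + 2622.4 − 14.5 = 1868.86.
∂Q/∂M = +0.0596, so E_I = 0.0596·(44000/1868.86) ≈ 1.403.
E_I > 1: normal good (luxury).

1.403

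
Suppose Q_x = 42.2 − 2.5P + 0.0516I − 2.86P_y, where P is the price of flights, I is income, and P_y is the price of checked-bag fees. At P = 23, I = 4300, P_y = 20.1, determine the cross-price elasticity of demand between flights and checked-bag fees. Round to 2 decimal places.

-0.39

Evaluating quantity at (P, I, P_y) gives Q_x = 42.2 − 2.5(23) + 0.0516(4300) − 2.86(20.1) = 42.2 − 57.5 + 221.88 − 57.486 = 149.094.
∂Q_x/∂P_y = −2.86, so E_xy = -2.86·(20.1/149.094) ≈ -0.39.
E_xy < 0: the goods are complements.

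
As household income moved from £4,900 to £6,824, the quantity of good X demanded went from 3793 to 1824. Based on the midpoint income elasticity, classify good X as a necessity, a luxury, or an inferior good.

%ΔQ = (1824 − 3793)/[(3793+1824)/2] = -1969/2808.5 ≈ -0.7011.
%ΔI = (6,824 − 4,900)/[(4,900+6,824)/2] = 1924/5862 ≈ 0.3282.
E_I = %ΔQ/%ΔI ≈ -2.136.
E_I < 0: inferior good.

inferior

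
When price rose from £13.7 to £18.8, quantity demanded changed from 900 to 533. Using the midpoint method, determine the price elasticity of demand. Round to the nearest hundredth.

%ΔQ = (533 − 900)/[(900 + 533)/2] = -367/716.5 ≈ -0.5122.
%ΔP = (18.8 − 13.7)/[(13.7 + 18.8)/2] = 5.1/16.25 ≈ 0.3138.
Arc elasticity E = %ΔQ/%ΔP ≈ -0.5122/0.3138 ≈ -1.63.
|E| > 1: demand is elastic over this range.

-1.63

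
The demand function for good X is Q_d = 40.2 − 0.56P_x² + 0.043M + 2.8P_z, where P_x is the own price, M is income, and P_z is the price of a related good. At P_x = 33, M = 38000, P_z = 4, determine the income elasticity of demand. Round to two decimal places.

1.52

First evaluate Q_d: 40.2 − 0.56(33)² + 0.043(38000) + 2.8(4) = 40.2 − 609.84 + 1634 + 11.2 = 1075.56.
∂Q_d/∂M = +0.043, so E_I = 0.043·(38000/1075.56) ≈ 1.52.
E_I > 1: normal good (luxury).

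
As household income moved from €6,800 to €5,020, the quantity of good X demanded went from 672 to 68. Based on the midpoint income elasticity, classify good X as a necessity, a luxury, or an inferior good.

luxury

%ΔQ = (68 − 672)/[(672+68)/2] = -604/370 ≈ -1.6324.
%ΔI = (5,020 − 6,800)/[(6,800+5,020)/2] = -1780/5910 ≈ -0.3012.
E_I = %ΔQ/%ΔI ≈ 5.420.
E_I > 1: normal good (luxury).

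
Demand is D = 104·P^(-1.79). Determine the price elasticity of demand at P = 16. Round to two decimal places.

For a Cobb–Douglas (constant-elasticity) form D = A·P^α·…, the elasticity with respect to P equals the exponent α at every point.
Here the exponent on P is -1.79, so the price elasticity of demand is -1.79.

-1.79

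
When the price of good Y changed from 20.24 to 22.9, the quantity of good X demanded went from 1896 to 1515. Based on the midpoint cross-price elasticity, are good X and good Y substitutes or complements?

complements

%ΔQ_x = (1515 − 1896)/[(1896+1515)/2] = -381/1705.5 ≈ -0.2234.
%ΔP_y = (22.9 − 20.24)/[(20.24+22.9)/2] ≈ 0.1233.
E_xy = -0.2234/0.1233 ≈ -1.812.
E_xy < 0, so the goods are complements.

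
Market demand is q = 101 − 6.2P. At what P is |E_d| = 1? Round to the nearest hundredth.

8.15

For linear demand q = a − bP, E = −bP/(a − bP). |E| = 1 ⇒ bP = a − bP ⇒ P = a/(2b).
P = 101/(2·6.2) ≈ 8.15.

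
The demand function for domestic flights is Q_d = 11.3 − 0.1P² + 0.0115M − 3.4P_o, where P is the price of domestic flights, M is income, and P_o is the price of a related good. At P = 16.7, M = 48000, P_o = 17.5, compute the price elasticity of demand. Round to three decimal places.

Evaluating quantity at (P, M, P_o) gives Q_d = 11.3 − 0.1(16.7)² + 0.0115(48000) − 3.4(17.5) = 11.3 − 27.889 + 552 − 59.5 = 475.911.
∂Q_d/∂P = −2·0.1·P = -3.34, so E_p = -3.34·(16.7/475.911) ≈ -0.117.
|E_p| < 1: demand is inelastic.

-0.117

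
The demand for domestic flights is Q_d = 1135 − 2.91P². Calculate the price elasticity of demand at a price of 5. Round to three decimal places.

-0.137

At P = 5, Q_d = 1062.25.
dQ_d/dP = −2·2.91·P = −29.1.
Point elasticity E = (dQ_d/dP)·(P/Q_d) = -29.1 × 5/1062.25 ≈ -0.137.
|E| < 1, so demand is inelastic at this price.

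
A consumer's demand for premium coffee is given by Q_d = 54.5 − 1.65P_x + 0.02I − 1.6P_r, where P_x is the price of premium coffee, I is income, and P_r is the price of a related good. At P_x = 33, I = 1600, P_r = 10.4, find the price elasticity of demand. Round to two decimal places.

-3.53

Evaluating quantity at (P_x, I, P_r) gives Q_d = 54.5 − 1.65(33) + 0.02(1600) − 1.6(10.4) = 54.5 − 54.45 + 32 − 16.64 = 15.41.
∂Q_d/∂P_x = −1.65, so E_p = (−1.65)·(33/15.41) ≈ -3.53.
|E_p| > 1: demand is elastic.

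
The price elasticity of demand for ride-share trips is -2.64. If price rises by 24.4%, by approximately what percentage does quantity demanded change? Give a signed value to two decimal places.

%ΔQ ≈ E × %ΔP = (-2.64) × (24.4%) ≈ -64.42%.

-64.42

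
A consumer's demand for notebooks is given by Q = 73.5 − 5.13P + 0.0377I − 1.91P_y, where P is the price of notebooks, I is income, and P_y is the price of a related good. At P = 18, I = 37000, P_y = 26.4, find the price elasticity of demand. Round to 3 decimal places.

-0.070

First evaluate Q: 73.5 − 5.13(18) + 0.0377(37000) − 1.91(26.4) = 73.5 − 92.34 + 1394.9 − 50.424 = 1325.636.
∂Q/∂P = −5.13, so E_p = (−5.13)·(18/1325.636) ≈ -0.070.
|E_p| < 1: demand is inelastic.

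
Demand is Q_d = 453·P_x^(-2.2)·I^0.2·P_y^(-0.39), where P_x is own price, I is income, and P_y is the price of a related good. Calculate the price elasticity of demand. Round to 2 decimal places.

For a Cobb–Douglas (constant-elasticity) form Q_d = A·P_x^α·…, the elasticity with respect to P_x equals the exponent α at every point.
Here the exponent on P_x is -2.2, so the price elasticity of demand is -2.20.

-2.20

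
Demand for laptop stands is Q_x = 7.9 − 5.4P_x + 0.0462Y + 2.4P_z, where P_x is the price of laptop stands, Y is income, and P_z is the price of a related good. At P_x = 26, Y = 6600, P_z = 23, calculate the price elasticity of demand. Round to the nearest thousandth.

Q_x = 7.9 − 5.4(26) + 0.0462(6600) + 2.4(23) = 7.9 − 140.4 + 304.92 + 55.2 = 227.62.
∂Q_x/∂P_x = −5.4, so E_p = (−5.4)·(26/227.62) ≈ -0.617.
|E_p| < 1: demand is inelastic.

-0.617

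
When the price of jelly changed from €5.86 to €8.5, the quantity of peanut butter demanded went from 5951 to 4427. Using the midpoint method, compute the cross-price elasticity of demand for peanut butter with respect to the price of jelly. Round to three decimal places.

%ΔQ_x = (4427 − 5951)/[(5951+4427)/2] = -1524/5189 ≈ -0.2937.
%ΔP_y = (8.5 − 5.86)/[(5.86+8.5)/2] ≈ 0.3677.
E_xy = -0.2937/0.3677 ≈ -0.799.
E_xy < 0, so peanut butter and jelly are complements.

-0.799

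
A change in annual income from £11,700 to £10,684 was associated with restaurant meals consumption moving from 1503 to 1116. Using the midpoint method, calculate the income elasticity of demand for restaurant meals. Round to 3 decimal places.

3.256

%ΔQ = (1116 − 1503)/[(1503+1116)/2] = -387/1309.5 ≈ -0.2955.
%ΔI = (10,684 − 11,700)/[(11,700+10,684)/2] = -1016/11192 ≈ -0.0908.
E_I = %ΔQ/%ΔI ≈ 3.256.
E_I > 1: normal good (luxury).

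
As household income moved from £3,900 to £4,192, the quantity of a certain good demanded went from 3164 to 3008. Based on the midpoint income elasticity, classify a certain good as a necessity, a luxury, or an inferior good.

inferior

%ΔQ = (3008 − 3164)/[(3164+3008)/2] = -156/3086 ≈ -0.0506.
%ΔY = (4,192 − 3,900)/[(3,900+4,192)/2] = 292/4046 ≈ 0.0722.
E_I = %ΔQ/%ΔY ≈ -0.700.
E_I < 0: inferior good.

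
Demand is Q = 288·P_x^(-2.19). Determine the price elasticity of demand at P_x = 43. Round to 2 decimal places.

-2.19

For a Cobb–Douglas (constant-elasticity) form Q = A·P_x^α·…, the elasticity with respect to P_x equals the exponent α at every point.
Here the exponent on P_x is -2.19, so the price elasticity of demand is -2.19.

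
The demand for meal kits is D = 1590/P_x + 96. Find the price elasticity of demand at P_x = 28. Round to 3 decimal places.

At P_x = 28, D = 152.7857.
dD/dP_x = −1590/P_x² = −2.0281.
Point elasticity E = (dD/dP_x)·(P_x/D) = -2.0281 × 28/152.7857 ≈ -0.372.
|E| < 1, so demand is inelastic at this price.

-0.372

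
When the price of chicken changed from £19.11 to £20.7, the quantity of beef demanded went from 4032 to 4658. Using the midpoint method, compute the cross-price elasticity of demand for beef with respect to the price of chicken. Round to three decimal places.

1.804

%ΔQ_x = (4658 − 4032)/[(4032+4658)/2] = 626/4345 ≈ 0.1441.
%ΔP_y = (20.7 − 19.11)/[(19.11+20.7)/2] ≈ 0.0799.
E_xy = 0.1441/0.0799 ≈ 1.804.
E_xy > 0, so beef and chicken are substitutes.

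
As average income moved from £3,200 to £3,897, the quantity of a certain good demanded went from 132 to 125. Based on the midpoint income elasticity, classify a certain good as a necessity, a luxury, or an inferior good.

%ΔQ = (125 − 132)/[(132+125)/2] = -7/128.5 ≈ -0.0545.
%ΔY = (3,897 − 3,200)/[(3,200+3,897)/2] = 697/3548.5 ≈ 0.1964.
E_I = %ΔQ/%ΔY ≈ -0.277.
E_I < 0: inferior good.

inferior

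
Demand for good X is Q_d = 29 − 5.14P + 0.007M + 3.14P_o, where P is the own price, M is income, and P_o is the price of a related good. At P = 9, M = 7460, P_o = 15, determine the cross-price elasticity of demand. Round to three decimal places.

0.574

Substituting, Q_d = 29 − 5.14(9) + 0.007(7460) + 3.14(15) = 29 − 46.26 + 52.22 + 47.1 = 82.06.
∂Q_d/∂P_o = +3.14, so E_xy = 3.14·(15/82.06) ≈ 0.574.
E_xy > 0: the goods are substitutes.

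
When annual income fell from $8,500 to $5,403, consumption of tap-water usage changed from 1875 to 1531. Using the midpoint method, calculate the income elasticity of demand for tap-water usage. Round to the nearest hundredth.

%ΔQ = (1531 − 1875)/[(1875+1531)/2] = -344/1703 ≈ -0.2020.
%ΔM = (5,403 − 8,500)/[(8,500+5,403)/2] = -3097/6951.5 ≈ -0.4455.
E_I = %ΔQ/%ΔM ≈ 0.45.
E_I ∈ (0,1): normal good (necessity).

0.45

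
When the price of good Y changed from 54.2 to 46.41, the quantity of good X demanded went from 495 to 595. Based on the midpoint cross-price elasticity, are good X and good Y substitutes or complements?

complements

%ΔQ_x = (595 − 495)/[(495+595)/2] = 100/545 ≈ 0.1835.
%ΔP_y = (46.41 − 54.2)/[(54.2+46.41)/2] ≈ -0.1549.
E_xy = 0.1835/-0.1549 ≈ -1.185.
E_xy < 0, so the goods are complements.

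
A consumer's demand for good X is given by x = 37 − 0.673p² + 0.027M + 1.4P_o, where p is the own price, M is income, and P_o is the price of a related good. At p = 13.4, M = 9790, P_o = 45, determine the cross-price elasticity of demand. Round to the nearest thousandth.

Substituting, x = 37 − 0.673(13.4)² + 0.027(9790) + 1.4(45) = 37 − 120.8439 + 264.33 + 63 = 243.4861.
∂x/∂P_o = +1.4, so E_xy = 1.4·(45/243.4861) ≈ 0.259.
E_xy > 0: the goods are substitutes.

0.259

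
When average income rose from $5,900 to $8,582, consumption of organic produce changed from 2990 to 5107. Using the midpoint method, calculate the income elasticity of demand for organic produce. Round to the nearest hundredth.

1.41

%ΔQ = (5107 − 2990)/[(2990+5107)/2] = 2117/4048.5 ≈ 0.5229.
%ΔY = (8,582 − 5,900)/[(5,900+8,582)/2] = 2682/7241 ≈ 0.3704.
E_I = %ΔQ/%ΔY ≈ 1.41.
E_I > 1: normal good (luxury).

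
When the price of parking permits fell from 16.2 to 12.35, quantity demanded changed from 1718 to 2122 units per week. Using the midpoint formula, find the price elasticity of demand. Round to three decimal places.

-0.780

%ΔQ = (2122 − 1718)/[(1718 + 2122)/2] = 404/1920 ≈ 0.2104.
%Δp = (12.35 − 16.2)/[(16.2 + 12.35)/2] = -3.85/14.275 ≈ -0.2697.
Arc elasticity E = %ΔQ/%Δp ≈ 0.2104/-0.2697 ≈ -0.780.
|E| < 1: demand is inelastic over this range.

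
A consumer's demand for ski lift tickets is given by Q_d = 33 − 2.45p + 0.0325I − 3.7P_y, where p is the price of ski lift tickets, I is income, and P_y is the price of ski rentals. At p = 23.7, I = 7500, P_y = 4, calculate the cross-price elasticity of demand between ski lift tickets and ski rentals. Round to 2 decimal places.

-0.07

First evaluate Q_d: 33 − 2.45(23.7) + 0.0325(7500) − 3.7(4) = 33 − 58.065 + 243.75 − 14.8 = 203.885.
∂Q_d/∂P_y = −3.7, so E_xy = -3.7·(4/203.885) ≈ -0.07.
E_xy < 0: the goods are complements.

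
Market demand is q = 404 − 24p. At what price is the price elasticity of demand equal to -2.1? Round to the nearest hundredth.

11.40

Set −bp/(a − bp) = −2.1 ⇒ bp = 2.1(a − bp) ⇒ bp(1+2.1) = 2.1·a.
p = 2.1·404/(24·3.1) ≈ 11.40.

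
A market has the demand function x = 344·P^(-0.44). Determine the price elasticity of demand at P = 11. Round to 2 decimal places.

For a Cobb–Douglas (constant-elasticity) form x = A·P^α·…, the elasticity with respect to P equals the exponent α at every point.
Here the exponent on P is -0.44, so the price elasticity of demand is -0.44.

-0.44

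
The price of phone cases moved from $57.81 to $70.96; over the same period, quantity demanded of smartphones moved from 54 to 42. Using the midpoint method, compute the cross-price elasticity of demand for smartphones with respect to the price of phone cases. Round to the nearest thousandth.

%ΔQ_x = (42 − 54)/[(54+42)/2] = -12/48 ≈ -0.2500.
%ΔP_y = (70.96 − 57.81)/[(57.81+70.96)/2] ≈ 0.2042.
E_xy = -0.2500/0.2042 ≈ -1.224.
E_xy < 0, so smartphones and phone cases are complements.

-1.224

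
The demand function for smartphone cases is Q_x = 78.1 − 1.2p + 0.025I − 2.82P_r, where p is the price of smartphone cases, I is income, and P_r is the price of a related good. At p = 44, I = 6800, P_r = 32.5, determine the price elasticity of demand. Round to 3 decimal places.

-0.509

Evaluating quantity at (p, I, P_r) gives Q_x = 78.1 − 1.2(44) + 0.025(6800) − 2.82(32.5) = 78.1 − 52.8 + 170 − 91.65 = 103.65.
∂Q_x/∂p = −1.2, so E_p = (−1.2)·(44/103.65) ≈ -0.509.
|E_p| < 1: demand is inelastic.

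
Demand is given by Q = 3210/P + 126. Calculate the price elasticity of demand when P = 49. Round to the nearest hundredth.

-0.34

At P = 49, Q = 191.5102.
dQ/dP = −3210/P² = −1.3369.
Point elasticity E = (dQ/dP)·(P/Q) = -1.3369 × 49/191.5102 ≈ -0.34.
|E| < 1, so demand is inelastic at this price.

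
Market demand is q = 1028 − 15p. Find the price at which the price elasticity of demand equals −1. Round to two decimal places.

34.27

For linear demand q = a − bp, E = −bp/(a − bp). |E| = 1 ⇒ bp = a − bp ⇒ p = a/(2b).
p = 1028/(2·15) ≈ 34.27.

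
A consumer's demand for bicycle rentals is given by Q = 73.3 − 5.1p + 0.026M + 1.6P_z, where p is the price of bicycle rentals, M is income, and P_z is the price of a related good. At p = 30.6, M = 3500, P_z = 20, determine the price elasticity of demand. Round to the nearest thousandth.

-3.878

Q = 73.3 − 5.1(30.6) + 0.026(3500) + 1.6(20) = 73.3 − 156.06 + 91 + 32 = 40.24.
∂Q/∂p = −5.1, so E_p = (−5.1)·(30.6/40.24) ≈ -3.878.
|E_p| > 1: demand is elastic.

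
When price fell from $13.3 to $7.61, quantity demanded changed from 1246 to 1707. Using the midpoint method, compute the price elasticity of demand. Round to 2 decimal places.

-0.57

%ΔQ = (1707 − 1246)/[(1246 + 1707)/2] = 461/1476.5 ≈ 0.3122.
%Δp = (7.61 − 13.3)/[(13.3 + 7.61)/2] = -5.69/10.455 ≈ -0.5442.
Arc elasticity E = %ΔQ/%Δp ≈ 0.3122/-0.5442 ≈ -0.57.
|E| < 1: demand is inelastic over this range.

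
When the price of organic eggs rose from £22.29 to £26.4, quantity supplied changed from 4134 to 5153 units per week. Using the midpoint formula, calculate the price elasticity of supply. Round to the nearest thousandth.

1.300

%Δq = (5153 − 4134)/[(4134 + 5153)/2] = 1019/4643.5 ≈ 0.2194.
%Δp = (26.4 − 22.29)/[(22.29 + 26.4)/2] = 4.11/24.345 ≈ 0.1688.
Arc elasticity E = %Δq/%Δp ≈ 0.2194/0.1688 ≈ 1.300.
|E| > 1: supply is elastic over this range.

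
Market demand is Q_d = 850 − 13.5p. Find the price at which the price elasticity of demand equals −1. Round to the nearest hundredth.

For linear demand Q_d = a − bp, E = −bp/(a − bp). |E| = 1 ⇒ bp = a − bp ⇒ p = a/(2b).
p = 850/(2·13.5) ≈ 31.48.

31.48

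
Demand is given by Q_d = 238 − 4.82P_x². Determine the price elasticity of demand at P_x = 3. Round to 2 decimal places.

At P_x = 3, Q_d = 194.62.
dQ_d/dP_x = −2·4.82·P_x = −28.92.
Point elasticity E = (dQ_d/dP_x)·(P_x/Q_d) = -28.92 × 3/194.62 ≈ -0.45.
|E| < 1, so demand is inelastic at this price.

-0.45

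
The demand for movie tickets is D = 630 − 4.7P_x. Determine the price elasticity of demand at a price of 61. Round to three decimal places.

-0.835

At P_x = 61, D = 343.3.
dD/dP_x = −4.7.
Point elasticity E = (dD/dP_x)·(P_x/D) = -4.7 × 61/343.3 ≈ -0.835.
|E| < 1, so demand is inelastic at this price.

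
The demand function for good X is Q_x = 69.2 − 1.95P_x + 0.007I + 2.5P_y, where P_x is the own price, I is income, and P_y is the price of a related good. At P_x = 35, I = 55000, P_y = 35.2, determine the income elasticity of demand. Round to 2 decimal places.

At the given point, Q_x = 69.2 − 1.95(35) + 0.007(55000) + 2.5(35.2) = 69.2 − 68.25 + 385 + 88 = 473.95.
∂Q_x/∂I = +0.007, so E_I = 0.007·(55000/473.95) ≈ 0.81.
E_I ∈ (0,1): normal good (necessity).

0.81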